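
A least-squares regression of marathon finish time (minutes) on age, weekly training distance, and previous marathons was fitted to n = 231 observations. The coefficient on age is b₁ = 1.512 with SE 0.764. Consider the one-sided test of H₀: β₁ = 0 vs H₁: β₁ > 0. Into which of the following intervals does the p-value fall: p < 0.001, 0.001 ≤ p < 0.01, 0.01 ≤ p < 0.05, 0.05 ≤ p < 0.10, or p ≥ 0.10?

0.01 ≤ p < 0.05

t = 1.512 / 0.764 = 1.979.
df = n − k − 1 = 231 − 3 − 1 = 227.
One-sided p = P(T_{227} > t) ≈ 0.0245.
So 0.01 ≤ p < 0.05.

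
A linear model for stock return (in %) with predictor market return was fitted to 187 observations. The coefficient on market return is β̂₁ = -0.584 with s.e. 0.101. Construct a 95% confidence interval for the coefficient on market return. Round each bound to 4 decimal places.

(-0.7833, -0.3847)

df = n − 2 = 187 − 2 = 185.
t* = t_{0.025, 185} = 1.97287.
Margin = t* × SE = 1.97287 × 0.101 = 0.199260.
CI: -0.584 ± 0.199260 → (-0.7833, -0.3847).
With 95% confidence, each one-unit increase in market return is associated with a change of between -0.7833 and -0.3847 % in stock return.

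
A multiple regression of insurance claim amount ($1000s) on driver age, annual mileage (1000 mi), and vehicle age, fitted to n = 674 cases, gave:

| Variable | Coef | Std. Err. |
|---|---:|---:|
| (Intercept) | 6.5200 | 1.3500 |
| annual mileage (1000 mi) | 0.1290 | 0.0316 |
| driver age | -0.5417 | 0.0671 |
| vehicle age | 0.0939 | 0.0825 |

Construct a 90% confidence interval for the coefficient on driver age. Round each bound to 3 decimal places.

(-0.652, -0.431)

Read off: b = -0.5417, SE = 0.0671 for driver age.
df = n − k − 1 = 674 − 3 − 1 = 670.
t* = t_{0.05, 670} = 1.647131.
Margin = t* × SE = 1.647131 × 0.0671 = 0.11052.
CI: -0.5417 ± 0.11052 → (-0.652, -0.431).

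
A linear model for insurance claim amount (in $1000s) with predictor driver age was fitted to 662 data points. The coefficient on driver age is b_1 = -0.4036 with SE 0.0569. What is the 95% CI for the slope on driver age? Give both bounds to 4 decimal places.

(-0.5153, -0.2919)

df = n − 2 = 662 − 2 = 660.
t* = t_{0.025, 660} = 1.963565.
Margin = t* × SE = 1.963565 × 0.0569 = 0.111727.
CI: -0.4036 ± 0.111727 → (-0.5153, -0.2919).
With 95% confidence, each one-unit increase in driver age is associated with a change of between -0.5153 and -0.2919 $1000s in insurance claim amount.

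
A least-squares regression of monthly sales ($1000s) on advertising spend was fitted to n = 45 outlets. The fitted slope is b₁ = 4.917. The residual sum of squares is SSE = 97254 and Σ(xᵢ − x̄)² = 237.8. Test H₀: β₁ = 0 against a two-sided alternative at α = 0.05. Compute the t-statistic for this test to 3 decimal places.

t = 1.594

MSE = SSE/(n − 2) = 97254/43 = 2261.72.
SE(b₁) = √(MSE/Sₓₓ) = √(2261.72/237.8) = 3.08399.
t = 4.917 / 3.08399 = 1.594.
df = n − 2 = 43.
Two-sided p ≈ 0.1182, which is ≥ 0.05, so fail to reject H₀.
The data do not give significant evidence of an association between advertising spend and monthly sales.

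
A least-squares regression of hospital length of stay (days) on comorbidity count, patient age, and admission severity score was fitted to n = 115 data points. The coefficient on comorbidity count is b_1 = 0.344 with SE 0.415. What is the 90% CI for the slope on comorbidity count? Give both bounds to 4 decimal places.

df = n − k − 1 = 115 − 3 − 1 = 111.
t* = t_{0.05, 111} = 1.658697.
Margin = t* × SE = 1.658697 × 0.415 = 0.688359.
CI: 0.344 ± 0.688359 → (-0.3444, 1.0324).
With 90% confidence, each one-unit increase in comorbidity count is associated with a change of between -0.3444 and 1.0324 days in hospital length of stay, holding the other predictors fixed.

(-0.3444, 1.0324)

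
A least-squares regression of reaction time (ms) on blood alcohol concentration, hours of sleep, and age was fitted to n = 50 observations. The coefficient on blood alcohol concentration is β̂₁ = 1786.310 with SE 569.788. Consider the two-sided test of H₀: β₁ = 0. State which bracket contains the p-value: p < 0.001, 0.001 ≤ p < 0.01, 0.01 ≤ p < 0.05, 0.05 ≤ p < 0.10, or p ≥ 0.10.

t = 1786.310 / 569.788 = 3.135.
df = n − k − 1 = 50 − 3 − 1 = 46.
Two-sided p = 2·P(T_{46} > |t|) ≈ 0.0030.
So 0.001 ≤ p < 0.01.

0.001 ≤ p < 0.01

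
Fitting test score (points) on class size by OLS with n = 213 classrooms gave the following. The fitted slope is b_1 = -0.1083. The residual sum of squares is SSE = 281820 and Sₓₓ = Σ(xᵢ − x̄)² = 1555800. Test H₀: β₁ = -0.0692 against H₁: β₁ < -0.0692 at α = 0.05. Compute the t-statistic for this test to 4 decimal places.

t = -1.3345

MSE = SSE/(n − 2) = 281820/211 = 1335.64.
SE(b_1) = √(MSE/Sₓₓ) = √(1335.64/1555800) = 0.0293.
t = (-0.1083 − (-0.0692)) / 0.0293 = -1.3345.
df = n − 2 = 211.
One-sided p ≈ 0.0917, which is ≥ 0.05, so fail to reject H₀.
The data do not give significant evidence that the true slope on class size is below -0.0692 points per unit.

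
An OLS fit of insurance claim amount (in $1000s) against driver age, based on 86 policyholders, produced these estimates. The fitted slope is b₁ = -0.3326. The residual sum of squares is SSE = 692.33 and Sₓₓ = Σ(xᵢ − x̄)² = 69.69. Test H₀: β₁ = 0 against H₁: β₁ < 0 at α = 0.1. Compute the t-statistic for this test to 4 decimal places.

t = -0.9671

MSE = SSE/(n − 2) = 692.33/84 = 8.24202.
SE(b₁) = √(MSE/Sₓₓ) = √(8.24202/69.69) = 0.3439.
t = -0.3326 / 0.3439 = -0.9671.
df = n − 2 = 84.
One-sided p ≈ 0.1681, which is ≥ 0.1, so fail to reject H₀.
The data do not give significant evidence that the true slope on driver age is negative.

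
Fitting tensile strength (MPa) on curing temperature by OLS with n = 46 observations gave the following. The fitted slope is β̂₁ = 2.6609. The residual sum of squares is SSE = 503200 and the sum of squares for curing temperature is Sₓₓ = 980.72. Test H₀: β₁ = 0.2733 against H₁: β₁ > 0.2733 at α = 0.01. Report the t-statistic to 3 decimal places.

MSE = SSE/(n − 2) = 503200/44 = 11436.4.
SE(β̂₁) = √(MSE/Sₓₓ) = √(11436.4/980.72) = 3.41485.
t = (2.6609 − 0.2733) / 3.41485 = 0.699.
df = n − 2 = 44.
One-sided p ≈ 0.2441, which is ≥ 0.01, so fail to reject H₀.
The data do not give significant evidence that the true slope on curing temperature exceeds 0.2733 MPa per unit.

t = 0.699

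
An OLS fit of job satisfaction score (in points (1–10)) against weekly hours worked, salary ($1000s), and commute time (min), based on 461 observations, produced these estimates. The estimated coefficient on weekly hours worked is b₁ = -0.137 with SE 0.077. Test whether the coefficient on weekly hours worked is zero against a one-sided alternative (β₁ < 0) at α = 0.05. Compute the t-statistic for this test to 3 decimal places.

H₀: β₁ = 0 vs H₁: β₁ < 0.
t = (b₁ − β₁⁰)/SE = -0.137 / 0.077 = -1.779.
df = n − k − 1 = 461 − 3 − 1 = 457.
One-sided p ≈ 0.0379, which is < 0.05, so reject H₀.
There is evidence that the true slope on weekly hours worked is negative, holding the other predictors fixed.

t = -1.779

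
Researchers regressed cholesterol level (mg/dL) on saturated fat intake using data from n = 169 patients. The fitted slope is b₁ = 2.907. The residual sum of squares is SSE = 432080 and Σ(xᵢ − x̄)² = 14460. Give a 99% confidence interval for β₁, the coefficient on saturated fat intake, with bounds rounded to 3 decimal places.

(1.805, 4.009)

MSE = SSE/(n − 2) = 432080/167 = 2587.31.
SE(b₁) = √(MSE/Sₓₓ) = √(2587.31/14460) = 0.422999.
df = n − 2 = 167.
t* = t_{0.005, 167} = 2.605589.
Margin = t* × SE = 2.605589 × 0.422999 = 1.10216.
CI: 2.907 ± 1.10216 → (1.805, 4.009).
With 99% confidence, each one-unit increase in saturated fat intake is associated with a change of between 1.805 and 4.009 mg/dL in cholesterol level.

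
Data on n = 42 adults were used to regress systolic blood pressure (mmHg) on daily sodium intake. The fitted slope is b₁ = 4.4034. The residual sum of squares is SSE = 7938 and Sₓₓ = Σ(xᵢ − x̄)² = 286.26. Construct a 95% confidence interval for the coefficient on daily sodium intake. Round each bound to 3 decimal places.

MSE = SSE/(n − 2) = 7938/40 = 198.45.
SE(b₁) = √(MSE/Sₓₓ) = √(198.45/286.26) = 0.832617.
df = n − 2 = 40.
t* = t_{0.025, 40} = 2.021075.
Margin = t* × SE = 2.021075 × 0.832617 = 1.68278.
CI: 4.4034 ± 1.68278 → (2.721, 6.086).
With 95% confidence, each one-unit increase in daily sodium intake is associated with a change of between 2.721 and 6.086 mmHg in systolic blood pressure.

(2.721, 6.086)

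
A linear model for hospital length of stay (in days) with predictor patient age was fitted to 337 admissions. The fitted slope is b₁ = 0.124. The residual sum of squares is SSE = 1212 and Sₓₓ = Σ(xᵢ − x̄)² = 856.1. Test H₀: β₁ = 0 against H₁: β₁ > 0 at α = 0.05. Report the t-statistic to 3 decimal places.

MSE = SSE/(n − 2) = 1212/335 = 3.61791.
SE(b₁) = √(MSE/Sₓₓ) = √(3.61791/856.1) = 0.065008.
t = 0.124 / 0.065008 = 1.907.
df = n − 2 = 335.
One-sided p ≈ 0.0287, which is < 0.05, so reject H₀.
There is evidence that the true slope on patient age is positive.

t = 1.907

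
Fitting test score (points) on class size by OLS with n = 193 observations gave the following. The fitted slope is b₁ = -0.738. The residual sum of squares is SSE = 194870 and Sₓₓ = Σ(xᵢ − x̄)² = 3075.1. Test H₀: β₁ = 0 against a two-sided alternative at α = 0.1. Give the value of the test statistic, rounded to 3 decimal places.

t = -1.281

MSE = SSE/(n − 2) = 194870/191 = 1020.26.
SE(b₁) = √(MSE/Sₓₓ) = √(1020.26/3075.1) = 0.576005.
t = -0.738 / 0.576005 = -1.281.
df = n − 2 = 191.
Two-sided p ≈ 0.2017, which is ≥ 0.1, so fail to reject H₀.
The data do not give significant evidence of an association between class size and test score.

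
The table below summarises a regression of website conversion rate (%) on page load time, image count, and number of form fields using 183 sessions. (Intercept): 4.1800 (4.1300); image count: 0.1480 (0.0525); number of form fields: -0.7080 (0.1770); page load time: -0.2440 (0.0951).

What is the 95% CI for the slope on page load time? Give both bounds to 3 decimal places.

Read off: b = -0.2440, SE = 0.0951 for page load time.
df = n − k − 1 = 183 − 3 − 1 = 179.
t* = t_{0.025, 179} = 1.973305.
Margin = t* × SE = 1.973305 × 0.0951 = 0.18766.
CI: -0.2440 ± 0.18766 → (-0.432, -0.056).

(-0.432, -0.056)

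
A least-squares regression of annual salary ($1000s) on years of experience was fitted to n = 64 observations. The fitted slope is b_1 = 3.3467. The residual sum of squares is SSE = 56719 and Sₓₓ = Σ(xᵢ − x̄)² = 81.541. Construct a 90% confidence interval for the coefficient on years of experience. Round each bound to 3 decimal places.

(-2.246, 8.940)

MSE = SSE/(n − 2) = 56719/62 = 914.823.
SE(b_1) = √(MSE/Sₓₓ) = √(914.823/81.541) = 3.3495.
df = n − 2 = 62.
t* = t_{0.05, 62} = 1.669804.
Margin = t* × SE = 1.669804 × 3.3495 = 5.59301.
CI: 3.3467 ± 5.59301 → (-2.246, 8.940).
With 90% confidence, each one-unit increase in years of experience is associated with a change of between -2.246 and 8.940 $1000s in annual salary.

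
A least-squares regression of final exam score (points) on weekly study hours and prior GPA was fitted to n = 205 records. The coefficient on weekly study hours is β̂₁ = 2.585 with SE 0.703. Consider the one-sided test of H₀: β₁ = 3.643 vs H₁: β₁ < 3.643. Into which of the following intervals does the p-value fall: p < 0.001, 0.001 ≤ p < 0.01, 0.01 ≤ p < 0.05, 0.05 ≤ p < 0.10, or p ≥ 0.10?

t = (2.585 − 3.643) / 0.703 = -1.505.
df = n − k − 1 = 205 − 2 − 1 = 202.
One-sided p = P(T_{202} < t) ≈ 0.0669.
So 0.05 ≤ p < 0.10.

0.05 ≤ p < 0.10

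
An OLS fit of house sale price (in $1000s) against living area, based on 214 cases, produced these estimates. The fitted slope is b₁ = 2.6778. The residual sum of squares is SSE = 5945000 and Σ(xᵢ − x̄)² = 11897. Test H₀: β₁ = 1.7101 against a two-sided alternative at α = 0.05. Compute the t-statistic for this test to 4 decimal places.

MSE = SSE/(n − 2) = 5945000/212 = 28042.5.
SE(b₁) = √(MSE/Sₓₓ) = √(28042.5/11897) = 1.53529.
t = (2.6778 − 1.7101) / 1.53529 = 0.6303.
df = n − 2 = 212.
Two-sided p ≈ 0.5292, which is ≥ 0.05, so fail to reject H₀.
The data are consistent with a true slope of 1.7101 $1000s per unit of living area.

t = 0.6303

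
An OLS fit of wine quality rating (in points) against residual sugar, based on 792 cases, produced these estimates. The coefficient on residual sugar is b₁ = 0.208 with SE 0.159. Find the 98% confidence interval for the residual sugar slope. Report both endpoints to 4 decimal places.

(-0.1626, 0.5786)

df = n − 2 = 792 − 2 = 790.
t* = t_{0.01, 790} = 2.331077.
Margin = t* × SE = 2.331077 × 0.159 = 0.370641.
CI: 0.208 ± 0.370641 → (-0.1626, 0.5786).
With 98% confidence, each one-unit increase in residual sugar is associated with a change of between -0.1626 and 0.5786 points in wine quality rating.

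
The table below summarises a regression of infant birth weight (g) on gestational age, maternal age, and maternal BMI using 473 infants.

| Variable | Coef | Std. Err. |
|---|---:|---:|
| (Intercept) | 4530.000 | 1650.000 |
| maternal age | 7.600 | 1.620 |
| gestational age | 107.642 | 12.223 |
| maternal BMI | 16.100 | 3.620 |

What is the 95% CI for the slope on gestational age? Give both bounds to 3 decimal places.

Read off: b = 107.642, SE = 12.223 for gestational age.
df = n − k − 1 = 473 − 3 − 1 = 469.
t* = t_{0.025, 469} = 1.965035.
Margin = t* × SE = 1.965035 × 12.223 = 24.01862.
CI: 107.642 ± 24.01862 → (83.623, 131.661).

(83.623, 131.661)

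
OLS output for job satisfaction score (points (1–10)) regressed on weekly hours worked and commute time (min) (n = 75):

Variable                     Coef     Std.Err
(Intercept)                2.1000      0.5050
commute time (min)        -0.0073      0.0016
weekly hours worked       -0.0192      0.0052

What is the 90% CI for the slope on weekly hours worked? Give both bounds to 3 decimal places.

(-0.028, -0.011)

Read off: b = -0.0192, SE = 0.0052 for weekly hours worked.
df = n − k − 1 = 75 − 2 − 1 = 72.
t* = t_{0.05, 72} = 1.666294.
Margin = t* × SE = 1.666294 × 0.0052 = 0.00866.
CI: -0.0192 ± 0.00866 → (-0.028, -0.011).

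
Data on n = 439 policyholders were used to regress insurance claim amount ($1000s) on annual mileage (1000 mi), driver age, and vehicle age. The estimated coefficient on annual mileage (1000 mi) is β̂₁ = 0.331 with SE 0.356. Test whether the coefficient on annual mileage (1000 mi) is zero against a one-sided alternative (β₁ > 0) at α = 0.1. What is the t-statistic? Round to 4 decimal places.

H₀: β₁ = 0 vs H₁: β₁ > 0.
t = (β̂₁ − β₁⁰)/SE = 0.331 / 0.356 = 0.9298.
df = n − k − 1 = 439 − 3 − 1 = 435.
One-sided p ≈ 0.1765, which is ≥ 0.1, so fail to reject H₀.
The data do not give significant evidence that the true slope on annual mileage (1000 mi) is positive, holding the other predictors fixed.

t = 0.9298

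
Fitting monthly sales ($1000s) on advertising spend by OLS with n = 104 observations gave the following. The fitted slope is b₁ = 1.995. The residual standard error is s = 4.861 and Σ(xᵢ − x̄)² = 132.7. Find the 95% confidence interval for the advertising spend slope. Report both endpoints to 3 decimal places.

SE(b₁) = s/√Sₓₓ = 4.861/√132.7 = 0.421978.
df = n − 2 = 102.
t* = t_{0.025, 102} = 1.983495.
Margin = t* × SE = 1.983495 × 0.421978 = 0.83699.
CI: 1.995 ± 0.83699 → (1.158, 2.832).
With 95% confidence, each one-unit increase in advertising spend is associated with a change of between 1.158 and 2.832 $1000s in monthly sales.

(1.158, 2.832)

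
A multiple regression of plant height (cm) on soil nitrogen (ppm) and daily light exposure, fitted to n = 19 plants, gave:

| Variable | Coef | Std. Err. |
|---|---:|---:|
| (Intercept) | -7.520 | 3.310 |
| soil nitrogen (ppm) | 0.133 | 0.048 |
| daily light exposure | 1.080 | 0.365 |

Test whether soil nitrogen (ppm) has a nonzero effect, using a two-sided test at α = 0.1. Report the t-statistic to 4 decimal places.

Read off: b = 0.133, SE = 0.048 for soil nitrogen (ppm).
H₀: β₁ = 0 vs H₁: β₁ ≠ 0.
t = 0.133 / 0.048 = 2.7708.
df = n − k − 1 = 19 − 2 − 1 = 16.
Two-sided p ≈ 0.0136, which is < 0.1, so reject H₀.
There is evidence that soil nitrogen (ppm) is associated with plant height, holding the other predictors fixed.

t = 2.7708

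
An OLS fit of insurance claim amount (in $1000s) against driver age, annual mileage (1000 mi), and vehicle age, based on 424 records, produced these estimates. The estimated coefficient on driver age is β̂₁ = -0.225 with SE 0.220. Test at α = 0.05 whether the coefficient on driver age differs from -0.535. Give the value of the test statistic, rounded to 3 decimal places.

H₀: β₁ = -0.535 vs H₁: β₁ ≠ -0.535.
t = (β̂₁ − β₁⁰)/SE = (-0.225 − (-0.535)) / 0.220 = 1.409.
df = n − k − 1 = 424 − 3 − 1 = 420.
Two-sided p ≈ 0.1595, which is ≥ 0.05, so fail to reject H₀.
The data are consistent with a true slope of -0.535 $1000s per unit of driver age, holding the other predictors fixed.

t = 1.409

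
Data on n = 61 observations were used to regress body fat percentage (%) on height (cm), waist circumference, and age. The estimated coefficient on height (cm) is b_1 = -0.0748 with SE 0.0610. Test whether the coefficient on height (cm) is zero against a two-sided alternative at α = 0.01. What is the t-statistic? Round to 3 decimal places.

t = -1.226

H₀: β₁ = 0 vs H₁: β₁ ≠ 0.
t = (b_1 − β₁⁰)/SE = -0.0748 / 0.0610 = -1.226.
df = n − k − 1 = 61 − 3 − 1 = 57.
Two-sided p ≈ 0.2252, which is ≥ 0.01, so fail to reject H₀.
The data do not give significant evidence of an association between height (cm) and body fat percentage, after adjusting for the other predictors.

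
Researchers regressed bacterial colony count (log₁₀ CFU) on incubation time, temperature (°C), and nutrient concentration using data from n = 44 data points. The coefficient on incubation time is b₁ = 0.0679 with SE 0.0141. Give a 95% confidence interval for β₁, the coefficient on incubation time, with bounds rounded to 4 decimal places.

(0.0394, 0.0964)

df = n − k − 1 = 44 − 3 − 1 = 40.
t* = t_{0.025, 40} = 2.021075.
Margin = t* × SE = 2.021075 × 0.0141 = 0.028497.
CI: 0.0679 ± 0.028497 → (0.0394, 0.0964).
With 95% confidence, each one-unit increase in incubation time is associated with a change of between 0.0394 and 0.0964 log₁₀ CFU in bacterial colony count, holding the other predictors fixed.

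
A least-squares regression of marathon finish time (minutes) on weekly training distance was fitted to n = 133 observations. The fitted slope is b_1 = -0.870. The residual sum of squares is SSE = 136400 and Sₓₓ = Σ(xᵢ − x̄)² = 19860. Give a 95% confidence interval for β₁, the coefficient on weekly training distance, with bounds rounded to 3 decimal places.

(-1.323, -0.417)

MSE = SSE/(n − 2) = 136400/131 = 1041.22.
SE(b_1) = √(MSE/Sₓₓ) = √(1041.22/19860) = 0.228972.
df = n − 2 = 131.
t* = t_{0.025, 131} = 1.978239.
Margin = t* × SE = 1.978239 × 0.228972 = 0.45296.
CI: -0.870 ± 0.45296 → (-1.323, -0.417).
With 95% confidence, each one-unit increase in weekly training distance is associated with a change of between -1.323 and -0.417 minutes in marathon finish time.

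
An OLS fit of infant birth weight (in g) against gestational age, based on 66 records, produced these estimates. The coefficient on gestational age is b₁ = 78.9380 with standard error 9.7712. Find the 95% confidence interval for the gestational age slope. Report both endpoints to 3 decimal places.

(59.418, 98.458)

df = n − 2 = 66 − 2 = 64.
t* = t_{0.025, 64} = 1.99773.
Margin = t* × SE = 1.99773 × 9.7712 = 19.52022.
CI: 78.9380 ± 19.52022 → (59.418, 98.458).
With 95% confidence, each one-unit increase in gestational age is associated with a change of between 59.418 and 98.458 g in infant birth weight.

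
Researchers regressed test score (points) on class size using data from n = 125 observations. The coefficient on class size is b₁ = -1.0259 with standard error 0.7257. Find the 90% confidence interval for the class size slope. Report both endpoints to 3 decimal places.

df = n − 2 = 125 − 2 = 123.
t* = t_{0.05, 123} = 1.657336.
Margin = t* × SE = 1.657336 × 0.7257 = 1.20273.
CI: -1.0259 ± 1.20273 → (-2.229, 0.177).
With 90% confidence, each one-unit increase in class size is associated with a change of between -2.229 and 0.177 points in test score.

(-2.229, 0.177)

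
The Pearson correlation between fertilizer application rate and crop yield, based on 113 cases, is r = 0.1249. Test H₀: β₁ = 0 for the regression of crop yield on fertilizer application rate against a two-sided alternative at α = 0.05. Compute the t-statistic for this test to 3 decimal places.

t = 1.326

t = r·√(n − 2)/√(1 − r²) = 0.1249·√111/√0.9844 = 1.326.
df = n − 2 = 111.
Two-sided p ≈ 0.1875, which is ≥ 0.05, so fail to reject H₀.
The data do not give significant evidence of a linear association between fertilizer application rate and crop yield.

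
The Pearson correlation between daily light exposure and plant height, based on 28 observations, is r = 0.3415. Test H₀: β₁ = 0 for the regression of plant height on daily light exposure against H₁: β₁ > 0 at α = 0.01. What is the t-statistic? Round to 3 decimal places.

t = 1.853

t = r·√(n − 2)/√(1 − r²) = 0.3415·√26/√0.883378 = 1.853.
df = n − 2 = 26.
One-sided p ≈ 0.0377, which is ≥ 0.01, so fail to reject H₀.
The data do not give significant evidence of a linear association between daily light exposure and plant height.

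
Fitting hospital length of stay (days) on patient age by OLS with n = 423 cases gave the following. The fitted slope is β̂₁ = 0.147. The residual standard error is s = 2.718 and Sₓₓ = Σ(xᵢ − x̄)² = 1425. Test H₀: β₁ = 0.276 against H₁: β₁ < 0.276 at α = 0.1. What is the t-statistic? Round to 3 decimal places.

t = -1.792

SE(β̂₁) = s/√Sₓₓ = 2.718/√1425 = 0.0720016.
t = (0.147 − 0.276) / 0.0720016 = -1.792.
df = n − 2 = 421.
One-sided p ≈ 0.0370, which is < 0.1, so reject H₀.
There is evidence that the true slope on patient age is below 0.276 days per unit.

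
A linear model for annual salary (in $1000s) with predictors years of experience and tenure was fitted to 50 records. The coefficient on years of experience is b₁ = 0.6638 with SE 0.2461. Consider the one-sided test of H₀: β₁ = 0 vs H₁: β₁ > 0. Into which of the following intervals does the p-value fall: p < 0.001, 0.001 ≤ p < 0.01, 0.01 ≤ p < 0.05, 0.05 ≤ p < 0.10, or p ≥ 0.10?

t = 0.6638 / 0.2461 = 2.697.
df = n − k − 1 = 50 − 2 − 1 = 47.
One-sided p = P(T_{47} > t) ≈ 0.0048.
So 0.001 ≤ p < 0.01.

0.001 ≤ p < 0.01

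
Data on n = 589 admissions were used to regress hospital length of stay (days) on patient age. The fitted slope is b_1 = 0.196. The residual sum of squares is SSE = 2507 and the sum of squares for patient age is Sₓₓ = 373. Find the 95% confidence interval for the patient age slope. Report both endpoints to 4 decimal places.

(-0.0142, 0.4062)

MSE = SSE/(n − 2) = 2507/587 = 4.27087.
SE(b_1) = √(MSE/Sₓₓ) = √(4.27087/373) = 0.107005.
df = n − 2 = 587.
t* = t_{0.025, 587} = 1.964014.
Margin = t* × SE = 1.964014 × 0.107005 = 0.210159.
CI: 0.196 ± 0.210159 → (-0.0142, 0.4062).
With 95% confidence, each one-unit increase in patient age is associated with a change of between -0.0142 and 0.4062 days in hospital length of stay.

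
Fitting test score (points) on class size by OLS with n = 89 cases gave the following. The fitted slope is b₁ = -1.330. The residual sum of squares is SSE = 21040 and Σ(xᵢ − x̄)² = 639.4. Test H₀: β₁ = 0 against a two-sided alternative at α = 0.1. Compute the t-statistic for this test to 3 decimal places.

MSE = SSE/(n − 2) = 21040/87 = 241.839.
SE(b₁) = √(MSE/Sₓₓ) = √(241.839/639.4) = 0.615003.
t = -1.330 / 0.615003 = -2.163.
df = n − 2 = 87.
Two-sided p ≈ 0.0333, which is < 0.1, so reject H₀.
There is evidence that class size is associated with test score.

t = -2.163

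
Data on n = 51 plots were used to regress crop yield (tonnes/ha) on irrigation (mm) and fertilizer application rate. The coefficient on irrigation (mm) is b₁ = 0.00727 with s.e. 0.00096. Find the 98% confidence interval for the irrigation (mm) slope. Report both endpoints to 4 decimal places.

df = n − k − 1 = 51 − 2 − 1 = 48.
t* = t_{0.01, 48} = 2.406581.
Margin = t* × SE = 2.406581 × 0.00096 = 0.002310.
CI: 0.00727 ± 0.002310 → (0.0050, 0.0096).
With 98% confidence, each one-unit increase in irrigation (mm) is associated with a change of between 0.0050 and 0.0096 tonnes/ha in crop yield, holding the other predictors fixed.

(0.0050, 0.0096)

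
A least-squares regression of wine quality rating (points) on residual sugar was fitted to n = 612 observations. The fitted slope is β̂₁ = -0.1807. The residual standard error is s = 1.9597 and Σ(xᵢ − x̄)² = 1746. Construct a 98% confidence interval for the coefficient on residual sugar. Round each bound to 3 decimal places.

(-0.290, -0.071)

SE(β̂₁) = s/√Sₓₓ = 1.9597/√1746 = 0.0468994.
df = n − 2 = 610.
t* = t_{0.01, 610} = 2.332477.
Margin = t* × SE = 2.332477 × 0.0468994 = 0.10939.
CI: -0.1807 ± 0.10939 → (-0.290, -0.071).
With 98% confidence, each one-unit increase in residual sugar is associated with a change of between -0.290 and -0.071 points in wine quality rating.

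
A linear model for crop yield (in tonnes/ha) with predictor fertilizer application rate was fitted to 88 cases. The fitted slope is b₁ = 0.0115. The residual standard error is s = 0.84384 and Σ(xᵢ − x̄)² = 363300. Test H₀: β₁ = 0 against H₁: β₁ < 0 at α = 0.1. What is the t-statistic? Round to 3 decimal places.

SE(b₁) = s/√Sₓₓ = 0.84384/√363300 = 0.0014.
t = 0.0115 / 0.0014 = 8.214.
df = n − 2 = 86.
One-sided p ≈ 1.0000, which is ≥ 0.1, so fail to reject H₀.
The data do not give significant evidence that the true slope on fertilizer application rate is negative.

t = 8.214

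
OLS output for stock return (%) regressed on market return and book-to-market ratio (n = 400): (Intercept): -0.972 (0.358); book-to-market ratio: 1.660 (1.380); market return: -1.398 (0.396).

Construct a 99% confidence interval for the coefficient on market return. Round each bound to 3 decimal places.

Read off: b = -1.398, SE = 0.396 for market return.
df = n − k − 1 = 400 − 2 − 1 = 397.
t* = t_{0.005, 397} = 2.58827.
Margin = t* × SE = 2.58827 × 0.396 = 1.02495.
CI: -1.398 ± 1.02495 → (-2.423, -0.373).

(-2.423, -0.373)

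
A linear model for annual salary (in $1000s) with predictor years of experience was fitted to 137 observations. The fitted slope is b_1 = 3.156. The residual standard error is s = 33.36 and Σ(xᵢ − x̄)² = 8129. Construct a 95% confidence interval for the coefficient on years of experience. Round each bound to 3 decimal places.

SE(b_1) = s/√Sₓₓ = 33.36/√8129 = 0.370005.
df = n − 2 = 135.
t* = t_{0.025, 135} = 1.977692.
Margin = t* × SE = 1.977692 × 0.370005 = 0.73176.
CI: 3.156 ± 0.73176 → (2.424, 3.888).
With 95% confidence, each one-unit increase in years of experience is associated with a change of between 2.424 and 3.888 $1000s in annual salary.

(2.424, 3.888)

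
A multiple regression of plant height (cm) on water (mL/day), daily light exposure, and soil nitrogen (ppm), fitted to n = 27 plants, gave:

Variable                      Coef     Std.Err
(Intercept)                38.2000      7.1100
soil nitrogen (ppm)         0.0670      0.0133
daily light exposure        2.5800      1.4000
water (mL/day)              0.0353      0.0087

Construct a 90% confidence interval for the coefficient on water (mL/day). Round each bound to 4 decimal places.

Read off: b = 0.0353, SE = 0.0087 for water (mL/day).
df = n − k − 1 = 27 − 3 − 1 = 23.
t* = t_{0.05, 23} = 1.713872.
Margin = t* × SE = 1.713872 × 0.0087 = 0.014911.
CI: 0.0353 ± 0.014911 → (0.0204, 0.0502).

(0.0204, 0.0502)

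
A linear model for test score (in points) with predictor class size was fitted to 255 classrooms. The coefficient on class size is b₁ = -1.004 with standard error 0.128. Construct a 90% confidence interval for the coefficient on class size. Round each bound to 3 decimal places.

(-1.215, -0.793)

df = n − 2 = 255 − 2 = 253.
t* = t_{0.05, 253} = 1.650899.
Margin = t* × SE = 1.650899 × 0.128 = 0.21132.
CI: -1.004 ± 0.21132 → (-1.215, -0.793).
With 90% confidence, each one-unit increase in class size is associated with a change of between -1.215 and -0.793 points in test score.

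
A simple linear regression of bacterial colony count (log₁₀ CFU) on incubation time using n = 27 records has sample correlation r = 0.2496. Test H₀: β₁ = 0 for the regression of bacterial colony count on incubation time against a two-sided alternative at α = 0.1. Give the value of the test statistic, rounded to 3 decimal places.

t = 1.289

t = r·√(n − 2)/√(1 − r²) = 0.2496·√25/√0.9377 = 1.289.
df = n − 2 = 25.
Two-sided p ≈ 0.2093, which is ≥ 0.1, so fail to reject H₀.
The data do not give significant evidence of a linear association between incubation time and bacterial colony count.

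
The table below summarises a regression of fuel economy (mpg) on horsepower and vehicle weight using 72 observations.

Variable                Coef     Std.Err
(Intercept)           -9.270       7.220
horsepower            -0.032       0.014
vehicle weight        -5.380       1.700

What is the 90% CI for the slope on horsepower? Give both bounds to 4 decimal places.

Read off: b = -0.032, SE = 0.014 for horsepower.
df = n − k − 1 = 72 − 2 − 1 = 69.
t* = t_{0.05, 69} = 1.667239.
Margin = t* × SE = 1.667239 × 0.014 = 0.023341.
CI: -0.032 ± 0.023341 → (-0.0553, -0.0087).

(-0.0553, -0.0087)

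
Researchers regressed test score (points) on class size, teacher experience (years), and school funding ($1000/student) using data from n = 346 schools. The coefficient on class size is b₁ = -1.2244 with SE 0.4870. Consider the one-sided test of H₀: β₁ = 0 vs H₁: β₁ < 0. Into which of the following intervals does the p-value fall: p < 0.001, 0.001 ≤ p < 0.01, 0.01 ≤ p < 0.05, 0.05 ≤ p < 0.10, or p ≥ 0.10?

0.001 ≤ p < 0.01

t = -1.2244 / 0.4870 = -2.514.
df = n − k − 1 = 346 − 3 − 1 = 342.
One-sided p = P(T_{342} < t) ≈ 0.0062.
So 0.001 ≤ p < 0.01.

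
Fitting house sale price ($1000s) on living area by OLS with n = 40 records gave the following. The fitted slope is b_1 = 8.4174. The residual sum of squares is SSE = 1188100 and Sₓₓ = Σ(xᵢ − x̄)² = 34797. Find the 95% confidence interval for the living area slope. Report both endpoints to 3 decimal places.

(6.498, 10.336)

MSE = SSE/(n − 2) = 1188100/38 = 31265.8.
SE(b_1) = √(MSE/Sₓₓ) = √(31265.8/34797) = 0.947903.
df = n − 2 = 38.
t* = t_{0.025, 38} = 2.024394.
Margin = t* × SE = 2.024394 × 0.947903 = 1.91893.
CI: 8.4174 ± 1.91893 → (6.498, 10.336).
With 95% confidence, each one-unit increase in living area is associated with a change of between 6.498 and 10.336 $1000s in house sale price.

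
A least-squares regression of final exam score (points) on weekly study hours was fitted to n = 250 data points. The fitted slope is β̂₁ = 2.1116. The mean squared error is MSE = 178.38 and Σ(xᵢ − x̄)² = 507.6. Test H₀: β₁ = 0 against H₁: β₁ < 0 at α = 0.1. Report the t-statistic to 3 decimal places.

t = 3.562

SE(β̂₁) = √(MSE/Sₓₓ) = √(178.38/507.6) = 0.592806.
t = 2.1116 / 0.592806 = 3.562.
df = n − 2 = 248.
One-sided p ≈ 0.9998, which is ≥ 0.1, so fail to reject H₀.
The data do not give significant evidence that the true slope on weekly study hours is negative.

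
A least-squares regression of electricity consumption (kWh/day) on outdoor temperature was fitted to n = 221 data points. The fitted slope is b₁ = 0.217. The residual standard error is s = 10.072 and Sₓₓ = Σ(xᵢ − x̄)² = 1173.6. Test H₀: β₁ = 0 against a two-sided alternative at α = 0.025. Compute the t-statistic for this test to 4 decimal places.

t = 0.7381

SE(b₁) = s/√Sₓₓ = 10.072/√1173.6 = 0.294006.
t = 0.217 / 0.294006 = 0.7381.
df = n − 2 = 219.
Two-sided p ≈ 0.4613, which is ≥ 0.025, so fail to reject H₀.
The data do not give significant evidence of an association between outdoor temperature and electricity consumption.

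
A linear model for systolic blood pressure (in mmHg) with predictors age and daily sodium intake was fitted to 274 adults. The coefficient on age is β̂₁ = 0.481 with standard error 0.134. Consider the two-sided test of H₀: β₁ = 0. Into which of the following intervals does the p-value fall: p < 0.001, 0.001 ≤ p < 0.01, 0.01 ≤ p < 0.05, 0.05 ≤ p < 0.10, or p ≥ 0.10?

t = 0.481 / 0.134 = 3.590.
df = n − k − 1 = 274 − 2 − 1 = 271.
Two-sided p = 2·P(T_{271} > |t|) ≈ 0.0004.
So p < 0.001.

p < 0.001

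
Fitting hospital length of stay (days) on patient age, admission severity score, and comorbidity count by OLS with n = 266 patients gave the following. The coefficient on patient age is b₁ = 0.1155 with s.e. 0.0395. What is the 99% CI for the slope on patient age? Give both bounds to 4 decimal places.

(0.0130, 0.2180)

df = n − k − 1 = 266 − 3 − 1 = 262.
t* = t_{0.005, 262} = 2.594724.
Margin = t* × SE = 2.594724 × 0.0395 = 0.102492.
CI: 0.1155 ± 0.102492 → (0.0130, 0.2180).
With 99% confidence, each one-unit increase in patient age is associated with a change of between 0.0130 and 0.2180 days in hospital length of stay, holding the other predictors fixed.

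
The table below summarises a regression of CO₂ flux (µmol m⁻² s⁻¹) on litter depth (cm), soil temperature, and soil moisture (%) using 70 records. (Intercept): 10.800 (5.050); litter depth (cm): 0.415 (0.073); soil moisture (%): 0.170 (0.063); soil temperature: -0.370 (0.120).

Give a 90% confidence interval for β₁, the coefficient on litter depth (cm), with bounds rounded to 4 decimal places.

(0.2932, 0.5368)

Read off: b = 0.415, SE = 0.073 for litter depth (cm).
df = n − k − 1 = 70 − 3 − 1 = 66.
t* = t_{0.05, 66} = 1.668271.
Margin = t* × SE = 1.668271 × 0.073 = 0.121784.
CI: 0.415 ± 0.121784 → (0.2932, 0.5368).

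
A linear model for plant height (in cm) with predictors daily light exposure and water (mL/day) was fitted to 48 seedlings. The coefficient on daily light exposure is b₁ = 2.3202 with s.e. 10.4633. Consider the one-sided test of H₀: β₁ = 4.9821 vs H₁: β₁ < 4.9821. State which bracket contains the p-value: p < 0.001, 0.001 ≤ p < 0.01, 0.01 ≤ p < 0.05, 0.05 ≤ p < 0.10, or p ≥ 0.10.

t = (2.3202 − 4.9821) / 10.4633 = -0.254.
df = n − k − 1 = 48 − 2 − 1 = 45.
One-sided p = P(T_{45} < t) ≈ 0.4002.
So p ≥ 0.10.

p ≥ 0.10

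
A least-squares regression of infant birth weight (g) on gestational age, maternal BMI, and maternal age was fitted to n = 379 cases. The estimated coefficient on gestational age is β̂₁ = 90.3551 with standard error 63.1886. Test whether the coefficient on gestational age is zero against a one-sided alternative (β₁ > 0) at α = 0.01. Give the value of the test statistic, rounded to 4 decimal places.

t = 1.4299

H₀: β₁ = 0 vs H₁: β₁ > 0.
t = (β̂₁ − β₁⁰)/SE = 90.3551 / 63.1886 = 1.4299.
df = n − k − 1 = 379 − 3 − 1 = 375.
One-sided p ≈ 0.0768, which is ≥ 0.01, so fail to reject H₀.
The data do not give significant evidence that the true slope on gestational age is positive, holding the other predictors fixed.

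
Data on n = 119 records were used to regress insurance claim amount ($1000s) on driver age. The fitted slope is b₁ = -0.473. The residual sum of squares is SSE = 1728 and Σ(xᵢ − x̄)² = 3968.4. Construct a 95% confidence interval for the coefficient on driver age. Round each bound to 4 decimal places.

MSE = SSE/(n − 2) = 1728/117 = 14.7692.
SE(b₁) = √(MSE/Sₓₓ) = √(14.7692/3968.4) = 0.0610058.
df = n − 2 = 117.
t* = t_{0.025, 117} = 1.980448.
Margin = t* × SE = 1.980448 × 0.0610058 = 0.120819.
CI: -0.473 ± 0.120819 → (-0.5938, -0.3522).
With 95% confidence, each one-unit increase in driver age is associated with a change of between -0.5938 and -0.3522 $1000s in insurance claim amount.

(-0.5938, -0.3522)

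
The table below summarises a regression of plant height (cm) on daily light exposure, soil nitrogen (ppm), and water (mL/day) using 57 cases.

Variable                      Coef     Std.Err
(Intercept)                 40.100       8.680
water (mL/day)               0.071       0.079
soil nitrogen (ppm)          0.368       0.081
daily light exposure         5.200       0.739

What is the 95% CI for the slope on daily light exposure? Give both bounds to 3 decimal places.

Read off: b = 5.200, SE = 0.739 for daily light exposure.
df = n − k − 1 = 57 − 3 − 1 = 53.
t* = t_{0.025, 53} = 2.005746.
Margin = t* × SE = 2.005746 × 0.739 = 1.48225.
CI: 5.200 ± 1.48225 → (3.718, 6.682).

(3.718, 6.682)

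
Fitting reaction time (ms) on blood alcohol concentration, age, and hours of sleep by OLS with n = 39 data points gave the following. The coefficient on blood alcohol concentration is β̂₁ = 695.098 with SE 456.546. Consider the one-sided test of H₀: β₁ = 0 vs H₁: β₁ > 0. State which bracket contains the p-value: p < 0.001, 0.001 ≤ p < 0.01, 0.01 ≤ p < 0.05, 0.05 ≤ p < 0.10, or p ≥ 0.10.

0.05 ≤ p < 0.10

t = 695.098 / 456.546 = 1.523.
df = n − k − 1 = 39 − 3 − 1 = 35.
One-sided p = P(T_{35} > t) ≈ 0.0684.
So 0.05 ≤ p < 0.10.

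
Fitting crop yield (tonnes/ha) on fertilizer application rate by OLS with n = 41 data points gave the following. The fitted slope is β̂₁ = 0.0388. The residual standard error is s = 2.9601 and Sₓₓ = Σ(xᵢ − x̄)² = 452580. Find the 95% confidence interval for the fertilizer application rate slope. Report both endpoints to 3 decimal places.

(0.030, 0.048)

SE(β̂₁) = s/√Sₓₓ = 2.9601/√452580 = 0.00440006.
df = n − 2 = 39.
t* = t_{0.025, 39} = 2.022691.
Margin = t* × SE = 2.022691 × 0.00440006 = 0.00890.
CI: 0.0388 ± 0.00890 → (0.030, 0.048).
With 95% confidence, each one-unit increase in fertilizer application rate is associated with a change of between 0.030 and 0.048 tonnes/ha in crop yield.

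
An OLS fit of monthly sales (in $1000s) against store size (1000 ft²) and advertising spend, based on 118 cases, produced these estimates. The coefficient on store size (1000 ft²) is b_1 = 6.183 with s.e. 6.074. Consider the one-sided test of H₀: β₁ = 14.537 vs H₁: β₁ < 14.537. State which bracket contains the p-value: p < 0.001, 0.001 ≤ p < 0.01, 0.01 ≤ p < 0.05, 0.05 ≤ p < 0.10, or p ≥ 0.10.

0.05 ≤ p < 0.10

t = (6.183 − 14.537) / 6.074 = -1.375.
df = n − k − 1 = 118 − 2 − 1 = 115.
One-sided p = P(T_{115} < t) ≈ 0.0858.
So 0.05 ≤ p < 0.10.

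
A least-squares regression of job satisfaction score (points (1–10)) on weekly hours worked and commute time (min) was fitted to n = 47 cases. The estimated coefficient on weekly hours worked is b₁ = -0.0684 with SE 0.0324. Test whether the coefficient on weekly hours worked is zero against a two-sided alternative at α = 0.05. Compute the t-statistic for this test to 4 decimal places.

t = -2.1111

H₀: β₁ = 0 vs H₁: β₁ ≠ 0.
t = (b₁ − β₁⁰)/SE = -0.0684 / 0.0324 = -2.1111.
df = n − k − 1 = 47 − 2 − 1 = 44.
Two-sided p ≈ 0.0405, which is < 0.05, so reject H₀.
There is evidence that weekly hours worked is associated with job satisfaction score, holding the other predictors fixed.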